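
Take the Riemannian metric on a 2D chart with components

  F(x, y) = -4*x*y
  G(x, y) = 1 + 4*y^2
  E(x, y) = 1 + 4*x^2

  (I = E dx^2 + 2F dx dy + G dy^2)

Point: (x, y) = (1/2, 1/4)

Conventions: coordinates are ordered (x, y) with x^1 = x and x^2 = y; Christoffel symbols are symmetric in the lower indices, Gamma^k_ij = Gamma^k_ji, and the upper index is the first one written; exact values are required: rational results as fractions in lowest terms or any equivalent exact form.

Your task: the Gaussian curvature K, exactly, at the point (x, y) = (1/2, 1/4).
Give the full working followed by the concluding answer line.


E = 2, F = -1/2, G = 5/4, EG - F^2 = 9/4 at the point
E_x = 4, E_y = 0, F_x = -1, F_y = -2, G_x = 0, G_y = 2
E_yy = 0, F_xy = -4, G_xx = 0
Evaluate Brioschi's two determinant matrices M1, M2 and divide by (EG - F^2)^2.
M1 = [[-E_yy/2 + F_xy - G_xx/2, E_x/2, F_x - E_y/2], [F_y - G_x/2, E, F], [G_y/2, F, G]] = [[-4, 2, -1], [-2, 2, -1/2], [1, -1/2, 5/4]]; det M1 = -4
M2 = [[0, E_y/2, G_x/2], [E_y/2, E, F], [G_x/2, F, G]] = [[0, 0, 0], [0, 2, -1/2], [0, -1/2, 5/4]]; det M2 = 0
det M1 - det M2 = -4; K = -4 / (9/4)^2 = -64/81

Answer: K = -64/81


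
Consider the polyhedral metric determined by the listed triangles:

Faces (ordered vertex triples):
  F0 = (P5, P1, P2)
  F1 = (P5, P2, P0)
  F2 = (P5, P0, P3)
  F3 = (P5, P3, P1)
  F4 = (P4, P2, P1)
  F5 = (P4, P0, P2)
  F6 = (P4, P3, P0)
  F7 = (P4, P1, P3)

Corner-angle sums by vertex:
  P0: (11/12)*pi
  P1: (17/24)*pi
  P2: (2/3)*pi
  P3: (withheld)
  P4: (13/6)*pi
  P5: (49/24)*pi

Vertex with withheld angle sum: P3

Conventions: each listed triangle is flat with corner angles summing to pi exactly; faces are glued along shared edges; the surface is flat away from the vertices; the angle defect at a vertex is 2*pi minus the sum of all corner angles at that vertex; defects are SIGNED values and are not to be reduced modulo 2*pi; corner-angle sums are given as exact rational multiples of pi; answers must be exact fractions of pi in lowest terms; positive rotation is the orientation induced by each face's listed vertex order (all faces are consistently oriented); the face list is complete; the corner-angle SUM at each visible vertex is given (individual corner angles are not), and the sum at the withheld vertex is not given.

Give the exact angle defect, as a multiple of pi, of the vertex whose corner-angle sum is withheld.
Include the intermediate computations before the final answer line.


V = 6, E = 12, F = 8; chi = V - E + F = 2
Gauss-Bonnet: total defect = 2*pi*chi = 4*pi; visible defects sum to (7/2)*pi

Answer: defect(P3) = pi/2


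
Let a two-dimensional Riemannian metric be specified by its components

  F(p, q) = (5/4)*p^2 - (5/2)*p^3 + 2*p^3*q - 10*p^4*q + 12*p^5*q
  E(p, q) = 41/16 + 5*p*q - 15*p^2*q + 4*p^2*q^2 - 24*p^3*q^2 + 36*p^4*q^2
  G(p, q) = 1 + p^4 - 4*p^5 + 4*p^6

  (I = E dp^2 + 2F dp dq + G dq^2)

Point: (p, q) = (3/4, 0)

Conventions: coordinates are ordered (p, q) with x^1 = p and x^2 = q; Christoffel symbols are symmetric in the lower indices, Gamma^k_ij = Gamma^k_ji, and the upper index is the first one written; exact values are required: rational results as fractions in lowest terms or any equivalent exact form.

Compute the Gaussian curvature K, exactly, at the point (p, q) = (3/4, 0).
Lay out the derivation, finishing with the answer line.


E = 41/16, F = -45/128, G = 1105/1024, EG - F^2 = 2705/1024 at the point
E_p = 0, E_q = -75/16, F_p = -75/32, F_q = 135/256, G_p = 135/128, G_q = 0
E_qq = 225/32, F_pq = 351/64, G_pp = 351/32
Using the Brioschi determinant formula for K from the metric derivatives:
M1 = [[-E_qq/2 + F_pq - G_pp/2, E_p/2, F_p - E_q/2], [F_q - G_p/2, E, F], [G_q/2, F, G]] = [[-225/64, 0, 0], [0, 41/16, -45/128], [0, -45/128, 1105/1024]]; det M1 = -608625/65536
M2 = [[0, E_q/2, G_p/2], [E_q/2, E, F], [G_p/2, F, G]] = [[0, -75/32, 135/256], [-75/32, 41/16, -45/128], [135/256, -45/128, 1105/1024]]; det M2 = -378225/65536
det M1 - det M2 = -225/64; K = -225/64 / (2705/1024)^2 = -147456/292681

Answer: K = -147456/292681


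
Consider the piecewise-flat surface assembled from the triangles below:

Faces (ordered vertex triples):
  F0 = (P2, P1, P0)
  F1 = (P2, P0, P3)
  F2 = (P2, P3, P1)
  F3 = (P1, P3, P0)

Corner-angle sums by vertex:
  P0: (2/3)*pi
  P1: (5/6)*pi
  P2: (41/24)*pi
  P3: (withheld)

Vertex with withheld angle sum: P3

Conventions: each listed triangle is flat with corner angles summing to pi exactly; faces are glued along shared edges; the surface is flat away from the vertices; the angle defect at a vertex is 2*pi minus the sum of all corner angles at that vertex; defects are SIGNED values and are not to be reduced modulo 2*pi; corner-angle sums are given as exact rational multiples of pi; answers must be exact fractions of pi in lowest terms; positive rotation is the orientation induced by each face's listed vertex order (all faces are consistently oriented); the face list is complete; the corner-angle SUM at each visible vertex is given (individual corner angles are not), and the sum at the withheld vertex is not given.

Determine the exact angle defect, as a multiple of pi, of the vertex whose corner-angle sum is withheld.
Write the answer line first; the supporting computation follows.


Answer: defect(P3) = (29/24)*pi

V = 4, E = 6, F = 4; chi = V - E + F = 2
Gauss-Bonnet: total defect = 2*pi*chi = 4*pi; visible defects sum to (67/24)*pi


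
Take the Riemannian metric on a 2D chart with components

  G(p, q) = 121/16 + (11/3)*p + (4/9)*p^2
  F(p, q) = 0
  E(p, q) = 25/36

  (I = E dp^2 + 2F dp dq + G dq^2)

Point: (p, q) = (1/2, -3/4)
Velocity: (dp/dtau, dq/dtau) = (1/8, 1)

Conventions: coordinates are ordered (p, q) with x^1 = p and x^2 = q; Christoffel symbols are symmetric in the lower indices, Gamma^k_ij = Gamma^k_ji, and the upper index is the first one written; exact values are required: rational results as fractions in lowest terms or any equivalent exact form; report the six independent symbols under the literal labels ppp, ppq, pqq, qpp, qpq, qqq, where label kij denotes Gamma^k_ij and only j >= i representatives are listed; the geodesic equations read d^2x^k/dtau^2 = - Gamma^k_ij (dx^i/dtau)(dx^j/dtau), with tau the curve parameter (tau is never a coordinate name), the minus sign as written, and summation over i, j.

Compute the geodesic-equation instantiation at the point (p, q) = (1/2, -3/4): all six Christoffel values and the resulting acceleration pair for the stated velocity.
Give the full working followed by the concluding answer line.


E = 25/36, F = 0, G = 1369/144 at the point
E_p = 0, E_q = 0, F_p = 0, F_q = 0, G_p = 37/9, G_q = 0
EG - F^2 = 34225/5184;  g^inv = (5184/34225) * [[1369/144, 0], [0, 25/36]]
first-kind symbols [ij,l] = (1/2)(d_i g_jl + d_j g_il - d_l g_ij): [pp,p] = E_p/2 = 0, [pp,q] = F_p - E_q/2 = 0, [pq,p] = E_q/2 = 0, [pq,q] = G_p/2 = 37/18, [qq,p] = F_q - G_p/2 = -37/18, [qq,q] = G_q/2 = 0
Gamma^p_ij = (G*[ij,p] - F*[ij,q])/(EG - F^2), Gamma^q_ij = (E*[ij,q] - F*[ij,p])/(EG - F^2)
Gamma_ppp = 0, Gamma_ppq = 0, Gamma_pqq = -74/25, Gamma_qpp = 0, Gamma_qpq = 8/37, Gamma_qqq = 0
d^2p/dtau^2 = -(Gamma_ppp*(1/8)^2 + 2*Gamma_ppq*(1/8)*(1) + Gamma_pqq*(1)^2) = 74/25
d^2q/dtau^2 = -(Gamma_qpp*(1/8)^2 + 2*Gamma_qpq*(1/8)*(1) + Gamma_qqq*(1)^2) = -2/37

Answer: Gamma_ppp = 0, Gamma_ppq = 0, Gamma_pqq = -74/25, Gamma_qpp = 0, Gamma_qpq = 8/37, Gamma_qqq = 0; accelerations (d^2p/dtau^2, d^2q/dtau^2) = (74/25, -2/37)


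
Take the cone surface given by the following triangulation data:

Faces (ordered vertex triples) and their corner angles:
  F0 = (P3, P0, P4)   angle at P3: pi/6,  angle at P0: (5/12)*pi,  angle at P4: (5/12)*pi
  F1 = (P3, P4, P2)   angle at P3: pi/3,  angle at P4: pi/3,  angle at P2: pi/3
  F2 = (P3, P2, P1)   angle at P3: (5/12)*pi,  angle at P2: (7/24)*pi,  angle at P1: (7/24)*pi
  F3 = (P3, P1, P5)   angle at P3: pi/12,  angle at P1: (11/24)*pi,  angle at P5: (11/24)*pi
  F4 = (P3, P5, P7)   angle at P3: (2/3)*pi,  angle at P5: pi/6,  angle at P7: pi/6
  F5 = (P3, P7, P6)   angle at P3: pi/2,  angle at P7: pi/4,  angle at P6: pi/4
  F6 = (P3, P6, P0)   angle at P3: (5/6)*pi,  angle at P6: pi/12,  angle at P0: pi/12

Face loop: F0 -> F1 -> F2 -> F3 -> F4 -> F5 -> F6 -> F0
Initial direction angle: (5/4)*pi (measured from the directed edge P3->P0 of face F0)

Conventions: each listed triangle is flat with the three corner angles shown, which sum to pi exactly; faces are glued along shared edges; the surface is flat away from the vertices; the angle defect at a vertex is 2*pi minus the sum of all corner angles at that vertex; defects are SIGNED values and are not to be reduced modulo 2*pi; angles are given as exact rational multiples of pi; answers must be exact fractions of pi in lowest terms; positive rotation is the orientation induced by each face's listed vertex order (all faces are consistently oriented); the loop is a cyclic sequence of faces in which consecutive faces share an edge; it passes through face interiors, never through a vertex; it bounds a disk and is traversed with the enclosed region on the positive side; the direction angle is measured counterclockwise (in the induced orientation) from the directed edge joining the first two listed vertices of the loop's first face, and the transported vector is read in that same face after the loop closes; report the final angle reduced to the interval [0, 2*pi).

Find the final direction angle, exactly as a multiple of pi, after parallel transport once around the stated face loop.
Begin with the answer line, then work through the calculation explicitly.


Answer: final direction angle = pi/4

enclosed vertex P3: corner angles sum to 3*pi, defect = 2*pi - 3*pi = -pi
holonomy = initial angle + sum of enclosed defects (mod 2*pi), positive in the induced orientation
final angle = (5/4)*pi - pi = pi/4 (mod 2*pi)


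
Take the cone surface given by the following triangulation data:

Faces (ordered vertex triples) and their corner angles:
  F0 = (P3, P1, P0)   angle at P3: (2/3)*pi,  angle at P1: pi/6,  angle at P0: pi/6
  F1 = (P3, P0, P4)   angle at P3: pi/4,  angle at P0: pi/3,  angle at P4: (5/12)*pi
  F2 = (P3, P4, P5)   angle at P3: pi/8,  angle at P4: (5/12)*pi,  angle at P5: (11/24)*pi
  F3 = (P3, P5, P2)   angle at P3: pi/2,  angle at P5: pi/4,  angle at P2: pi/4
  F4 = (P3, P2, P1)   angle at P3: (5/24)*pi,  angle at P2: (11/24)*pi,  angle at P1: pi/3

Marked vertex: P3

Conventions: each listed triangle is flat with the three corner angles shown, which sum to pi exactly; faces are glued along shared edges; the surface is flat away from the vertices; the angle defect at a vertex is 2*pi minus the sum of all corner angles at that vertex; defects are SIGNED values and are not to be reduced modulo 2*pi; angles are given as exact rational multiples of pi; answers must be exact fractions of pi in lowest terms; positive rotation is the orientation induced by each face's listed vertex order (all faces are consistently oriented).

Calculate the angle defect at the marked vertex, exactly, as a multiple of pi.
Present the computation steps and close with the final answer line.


Sum of corner angles at P3: (7/4)*pi
defect = 2*pi - (7/4)*pi

Answer: defect(P3) = pi/4


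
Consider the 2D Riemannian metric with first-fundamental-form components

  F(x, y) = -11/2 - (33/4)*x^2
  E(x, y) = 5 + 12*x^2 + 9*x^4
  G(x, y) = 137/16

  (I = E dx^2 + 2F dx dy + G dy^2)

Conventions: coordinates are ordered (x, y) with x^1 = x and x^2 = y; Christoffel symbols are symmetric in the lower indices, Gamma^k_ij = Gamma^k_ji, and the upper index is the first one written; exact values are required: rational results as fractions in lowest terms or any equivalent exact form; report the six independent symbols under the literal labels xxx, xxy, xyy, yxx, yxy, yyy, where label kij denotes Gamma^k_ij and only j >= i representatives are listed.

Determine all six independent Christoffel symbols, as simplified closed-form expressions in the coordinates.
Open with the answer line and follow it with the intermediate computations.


Answer: Gamma_xxx = (96*x^3 + 64*x)/(48*x^4 + 64*x^2 + 67), Gamma_xxy = 0, Gamma_xyy = 0, Gamma_yxx = -88*x/(48*x^4 + 64*x^2 + 67), Gamma_yxy = 0, Gamma_yyy = 0

E = 5 + 12*x^2 + 9*x^4; F = -11/2 - (33/4)*x^2; G = 137/16
Gamma^k_ij = (1/2) g^{kl} (d_i g_jl + d_j g_il - d_l g_ij), with g^inv = (1/(EG-F^2)) [[G, -F], [-F, E]]
first partials: E_x = 24*x + 36*x^3, E_y = 0, F_x = -(33/2)*x, F_y = 0, G_x = 0, G_y = 0
D = EG - F^2 = 201/16 + 12*x^2 + 9*x^4
expanded: Gamma^x_xx = (G E_x - 2F F_x + F E_y)/(2D), Gamma^x_xy = (G E_y - F G_x)/(2D), Gamma^x_yy = (2G F_y - G G_x - F G_y)/(2D), Gamma^y_xx = (2E F_x - E E_y - F E_x)/(2D), Gamma^y_xy = (E G_x - F E_y)/(2D), Gamma^y_yy = (E G_y - 2F F_y + F G_x)/(2D); substitute and cancel common factors


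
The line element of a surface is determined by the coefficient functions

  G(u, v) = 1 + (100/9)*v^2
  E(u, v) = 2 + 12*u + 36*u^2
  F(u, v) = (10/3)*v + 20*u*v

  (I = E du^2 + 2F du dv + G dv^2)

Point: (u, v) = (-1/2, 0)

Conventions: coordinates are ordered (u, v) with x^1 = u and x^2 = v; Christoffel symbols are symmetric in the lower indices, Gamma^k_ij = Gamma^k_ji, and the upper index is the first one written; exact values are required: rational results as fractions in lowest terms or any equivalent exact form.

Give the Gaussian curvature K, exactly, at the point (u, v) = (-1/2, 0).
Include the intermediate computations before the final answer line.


E = 5, F = 0, G = 1, EG - F^2 = 5 at the point
E_u = -24, E_v = 0, F_u = 0, F_v = -20/3, G_u = 0, G_v = 0
E_vv = 0, F_uv = 20, G_uu = 0
Apply the Brioschi formula K = (det M1 - det M2)/(EG - F^2)^2 over the derivative matrices of E, F, G.
M1 = [[-E_vv/2 + F_uv - G_uu/2, E_u/2, F_u - E_v/2], [F_v - G_u/2, E, F], [G_v/2, F, G]] = [[20, -12, 0], [-20/3, 5, 0], [0, 0, 1]]; det M1 = 20
M2 = [[0, E_v/2, G_u/2], [E_v/2, E, F], [G_u/2, F, G]] = [[0, 0, 0], [0, 5, 0], [0, 0, 1]]; det M2 = 0
det M1 - det M2 = 20; K = 20 / (5)^2 = 4/5

Answer: K = 4/5


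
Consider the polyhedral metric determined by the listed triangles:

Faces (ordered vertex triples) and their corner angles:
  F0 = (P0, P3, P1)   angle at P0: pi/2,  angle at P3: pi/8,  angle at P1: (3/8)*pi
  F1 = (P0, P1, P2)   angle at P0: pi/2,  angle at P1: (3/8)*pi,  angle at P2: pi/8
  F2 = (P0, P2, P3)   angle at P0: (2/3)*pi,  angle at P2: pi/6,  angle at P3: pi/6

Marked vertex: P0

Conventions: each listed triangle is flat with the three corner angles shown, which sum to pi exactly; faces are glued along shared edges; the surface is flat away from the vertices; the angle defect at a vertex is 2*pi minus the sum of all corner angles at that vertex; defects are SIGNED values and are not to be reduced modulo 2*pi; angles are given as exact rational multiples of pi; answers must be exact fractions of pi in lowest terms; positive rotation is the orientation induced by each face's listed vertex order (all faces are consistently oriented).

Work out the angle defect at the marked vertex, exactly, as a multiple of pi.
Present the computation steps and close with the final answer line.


Sum of corner angles at P0: (5/3)*pi
defect = 2*pi - (5/3)*pi

Answer: defect(P0) = pi/3


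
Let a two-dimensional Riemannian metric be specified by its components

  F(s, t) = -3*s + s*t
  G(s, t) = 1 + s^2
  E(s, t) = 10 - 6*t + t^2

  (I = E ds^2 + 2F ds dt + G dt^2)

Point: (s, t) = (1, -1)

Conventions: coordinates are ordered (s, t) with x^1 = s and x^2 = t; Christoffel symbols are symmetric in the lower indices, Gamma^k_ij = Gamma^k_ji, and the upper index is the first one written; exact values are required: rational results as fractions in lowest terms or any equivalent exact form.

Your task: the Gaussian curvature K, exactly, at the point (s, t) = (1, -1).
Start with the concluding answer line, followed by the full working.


Answer: K = -1/324

E = 17, F = -4, G = 2, EG - F^2 = 18 at the point
E_s = 0, E_t = -8, F_s = -4, F_t = 1, G_s = 2, G_t = 0
E_tt = 2, F_st = 1, G_ss = 2
Compute both Brioschi determinants and normalise by (EG - F^2)^2.
M1 = [[-E_tt/2 + F_st - G_ss/2, E_s/2, F_s - E_t/2], [F_t - G_s/2, E, F], [G_t/2, F, G]] = [[-1, 0, 0], [0, 17, -4], [0, -4, 2]]; det M1 = -18
M2 = [[0, E_t/2, G_s/2], [E_t/2, E, F], [G_s/2, F, G]] = [[0, -4, 1], [-4, 17, -4], [1, -4, 2]]; det M2 = -17
det M1 - det M2 = -1; K = -1 / (18)^2 = -1/324


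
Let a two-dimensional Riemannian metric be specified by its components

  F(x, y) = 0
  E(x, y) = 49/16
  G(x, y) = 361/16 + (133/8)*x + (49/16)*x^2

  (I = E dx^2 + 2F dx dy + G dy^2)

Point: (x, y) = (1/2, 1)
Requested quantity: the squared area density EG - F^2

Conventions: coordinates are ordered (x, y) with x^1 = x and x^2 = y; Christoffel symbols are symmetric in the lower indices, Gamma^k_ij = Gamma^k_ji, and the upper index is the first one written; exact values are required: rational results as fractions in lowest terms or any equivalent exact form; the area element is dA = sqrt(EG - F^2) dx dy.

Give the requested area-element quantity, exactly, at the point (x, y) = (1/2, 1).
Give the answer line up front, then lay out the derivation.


Answer: EG - F^2 = 99225/1024

E = 49/16, F = 0, G = 2025/64; EG - F^2 = 99225/1024


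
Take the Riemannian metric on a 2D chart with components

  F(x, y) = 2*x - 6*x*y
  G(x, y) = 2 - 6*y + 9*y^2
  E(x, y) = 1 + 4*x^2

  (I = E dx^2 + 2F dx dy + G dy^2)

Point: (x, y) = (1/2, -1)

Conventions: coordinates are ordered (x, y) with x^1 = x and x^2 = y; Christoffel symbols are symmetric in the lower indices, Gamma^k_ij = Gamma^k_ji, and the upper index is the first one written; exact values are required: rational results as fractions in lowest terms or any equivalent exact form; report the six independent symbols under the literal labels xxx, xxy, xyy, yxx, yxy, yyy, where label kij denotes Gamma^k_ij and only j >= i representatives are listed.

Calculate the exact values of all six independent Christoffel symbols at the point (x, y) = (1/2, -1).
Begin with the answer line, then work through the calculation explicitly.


Answer: Gamma_xxx = 1/9, Gamma_xxy = 0, Gamma_xyy = -1/6, Gamma_yxx = 4/9, Gamma_yxy = 0, Gamma_yyy = -2/3

E = 2, F = 4, G = 17 at the point
E_x = 4, E_y = 0, F_x = 8, F_y = -3, G_x = 0, G_y = -24
EG - F^2 = 18;  g^inv = (1/18) * [[17, -4], [-4, 2]]
first-kind symbols [ij,l] = (1/2)(d_i g_jl + d_j g_il - d_l g_ij): [xx,x] = E_x/2 = 2, [xx,y] = F_x - E_y/2 = 8, [xy,x] = E_y/2 = 0, [xy,y] = G_x/2 = 0, [yy,x] = F_y - G_x/2 = -3, [yy,y] = G_y/2 = -12
Gamma^x_ij = (G*[ij,x] - F*[ij,y])/(EG - F^2), Gamma^y_ij = (E*[ij,y] - F*[ij,x])/(EG - F^2)


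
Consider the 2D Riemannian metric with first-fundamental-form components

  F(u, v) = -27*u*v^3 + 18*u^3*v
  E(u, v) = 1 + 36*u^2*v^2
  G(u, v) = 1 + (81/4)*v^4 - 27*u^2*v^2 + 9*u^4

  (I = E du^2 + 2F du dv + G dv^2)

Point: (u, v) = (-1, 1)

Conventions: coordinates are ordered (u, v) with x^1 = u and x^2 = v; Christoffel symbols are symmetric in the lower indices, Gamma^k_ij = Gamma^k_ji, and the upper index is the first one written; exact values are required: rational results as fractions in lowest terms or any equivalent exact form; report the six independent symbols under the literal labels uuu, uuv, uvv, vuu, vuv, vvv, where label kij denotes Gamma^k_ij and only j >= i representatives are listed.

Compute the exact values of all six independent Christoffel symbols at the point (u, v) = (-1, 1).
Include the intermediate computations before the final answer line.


E = 37, F = 9, G = 13/4 at the point
E_u = -72, E_v = 72, F_u = 27, F_v = 63, G_u = 18, G_v = 27
EG - F^2 = 157/4;  g^inv = (4/157) * [[13/4, -9], [-9, 37]]
first-kind symbols [ij,l] = (1/2)(d_i g_jl + d_j g_il - d_l g_ij): [uu,u] = E_u/2 = -36, [uu,v] = F_u - E_v/2 = -9, [uv,u] = E_v/2 = 36, [uv,v] = G_u/2 = 9, [vv,u] = F_v - G_u/2 = 54, [vv,v] = G_v/2 = 27/2
Gamma^u_ij = (G*[ij,u] - F*[ij,v])/(EG - F^2), Gamma^v_ij = (E*[ij,v] - F*[ij,u])/(EG - F^2)

Answer: Gamma_uuu = -144/157, Gamma_uuv = 144/157, Gamma_uvv = 216/157, Gamma_vuu = -36/157, Gamma_vuv = 36/157, Gamma_vvv = 54/157


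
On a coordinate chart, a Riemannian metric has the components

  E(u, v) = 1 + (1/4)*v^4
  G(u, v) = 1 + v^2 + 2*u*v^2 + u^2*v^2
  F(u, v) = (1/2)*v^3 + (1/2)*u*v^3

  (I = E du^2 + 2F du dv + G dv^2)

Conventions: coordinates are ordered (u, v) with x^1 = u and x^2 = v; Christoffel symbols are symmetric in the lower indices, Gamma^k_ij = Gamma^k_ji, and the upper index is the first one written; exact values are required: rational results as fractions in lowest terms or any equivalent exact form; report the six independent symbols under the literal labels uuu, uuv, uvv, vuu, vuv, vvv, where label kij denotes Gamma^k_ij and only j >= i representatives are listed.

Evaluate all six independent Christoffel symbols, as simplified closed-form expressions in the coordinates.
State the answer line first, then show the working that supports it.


Answer: Gamma_uuu = 0, Gamma_uuv = 2*v^3/(4*u^2*v^2 + 8*u*v^2 + v^4 + 4*v^2 + 4), Gamma_uvv = (2*u*v^2 + 2*v^2)/(4*u^2*v^2 + 8*u*v^2 + v^4 + 4*v^2 + 4), Gamma_vuu = 0, Gamma_vuv = (4*u*v^2 + 4*v^2)/(4*u^2*v^2 + 8*u*v^2 + v^4 + 4*v^2 + 4), Gamma_vvv = (4*u^2*v + 8*u*v + 4*v)/(4*u^2*v^2 + 8*u*v^2 + v^4 + 4*v^2 + 4)

E = 1 + (1/4)*v^4; F = (1/2)*v^3 + (1/2)*u*v^3; G = 1 + v^2 + 2*u*v^2 + u^2*v^2
Gamma^k_ij = (1/2) g^{kl} (d_i g_jl + d_j g_il - d_l g_ij), with g^inv = (1/(EG-F^2)) [[G, -F], [-F, E]]
first partials: E_u = 0, E_v = v^3, F_u = (1/2)*v^3, F_v = (3/2)*v^2 + (3/2)*u*v^2, G_u = 2*v^2 + 2*u*v^2, G_v = 2*v + 4*u*v + 2*u^2*v
D = EG - F^2 = 1 + v^2 + 2*u*v^2 + (1/4)*v^4 + u^2*v^2
expanded: Gamma^u_uu = (G E_u - 2F F_u + F E_v)/(2D), Gamma^u_uv = (G E_v - F G_u)/(2D), Gamma^u_vv = (2G F_v - G G_u - F G_v)/(2D), Gamma^v_uu = (2E F_u - E E_v - F E_u)/(2D), Gamma^v_uv = (E G_u - F E_v)/(2D), Gamma^v_vv = (E G_v - 2F F_v + F G_u)/(2D); substitute and cancel common factors


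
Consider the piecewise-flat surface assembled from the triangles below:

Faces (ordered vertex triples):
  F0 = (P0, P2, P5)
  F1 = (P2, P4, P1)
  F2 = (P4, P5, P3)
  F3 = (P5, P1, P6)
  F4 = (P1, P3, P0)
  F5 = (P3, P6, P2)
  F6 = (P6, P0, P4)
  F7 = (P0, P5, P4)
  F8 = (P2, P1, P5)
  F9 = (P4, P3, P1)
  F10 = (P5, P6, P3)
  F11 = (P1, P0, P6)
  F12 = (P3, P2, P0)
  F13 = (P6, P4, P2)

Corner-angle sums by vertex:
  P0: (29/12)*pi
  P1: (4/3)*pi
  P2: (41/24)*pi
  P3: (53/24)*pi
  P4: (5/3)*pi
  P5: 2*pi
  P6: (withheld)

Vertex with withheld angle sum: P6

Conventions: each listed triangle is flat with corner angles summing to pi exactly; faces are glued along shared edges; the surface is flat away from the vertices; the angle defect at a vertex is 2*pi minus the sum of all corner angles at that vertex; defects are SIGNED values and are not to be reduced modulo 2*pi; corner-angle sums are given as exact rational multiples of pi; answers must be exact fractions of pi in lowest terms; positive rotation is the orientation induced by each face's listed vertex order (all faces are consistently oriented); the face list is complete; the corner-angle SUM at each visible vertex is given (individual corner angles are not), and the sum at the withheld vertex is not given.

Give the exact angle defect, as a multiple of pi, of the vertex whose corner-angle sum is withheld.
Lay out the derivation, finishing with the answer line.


V = 7, E = 21, F = 14; chi = V - E + F = 0
Gauss-Bonnet: total defect = 2*pi*chi = 0; visible defects sum to (2/3)*pi

Answer: defect(P6) = (-2/3)*pi


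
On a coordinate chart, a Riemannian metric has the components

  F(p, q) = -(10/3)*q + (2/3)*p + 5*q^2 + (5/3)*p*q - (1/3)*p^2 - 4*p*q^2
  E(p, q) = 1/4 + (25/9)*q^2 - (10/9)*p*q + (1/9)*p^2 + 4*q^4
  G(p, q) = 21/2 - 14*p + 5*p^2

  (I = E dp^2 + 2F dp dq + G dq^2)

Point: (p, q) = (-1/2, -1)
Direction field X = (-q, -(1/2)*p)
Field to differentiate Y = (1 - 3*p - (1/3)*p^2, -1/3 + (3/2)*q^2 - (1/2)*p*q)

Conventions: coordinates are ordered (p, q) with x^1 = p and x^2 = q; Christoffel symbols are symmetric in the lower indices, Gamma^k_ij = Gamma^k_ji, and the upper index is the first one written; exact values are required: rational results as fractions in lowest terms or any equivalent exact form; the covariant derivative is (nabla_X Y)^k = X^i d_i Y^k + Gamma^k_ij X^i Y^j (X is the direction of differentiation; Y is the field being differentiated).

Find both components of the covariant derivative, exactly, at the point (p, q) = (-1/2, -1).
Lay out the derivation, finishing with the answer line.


E = 13/2, F = 43/4, G = 75/4 at the point
E_p = 1, E_q = -21, F_p = -14/3, F_q = -109/6, G_p = -19, G_q = 0
EG - F^2 = 101/16;  g^inv = (16/101) * [[75/4, -43/4], [-43/4, 13/2]]
first-kind symbols [ij,l] = (1/2)(d_i g_jl + d_j g_il - d_l g_ij): [pp,p] = E_p/2 = 1/2, [pp,q] = F_p - E_q/2 = 35/6, [pq,p] = E_q/2 = -21/2, [pq,q] = G_p/2 = -19/2, [qq,p] = F_q - G_p/2 = -26/3, [qq,q] = G_q/2 = 0
Gamma^p_ij = (G*[ij,p] - F*[ij,q])/(EG - F^2), Gamma^q_ij = (E*[ij,q] - F*[ij,p])/(EG - F^2)
Gamma_ppp = -2560/303, Gamma_ppq = -1516/101, Gamma_pqq = -2600/101, Gamma_qpp = 1562/303, Gamma_qpq = 818/101, Gamma_qqq = 4472/303
X = (1, 1/4), Y = (29/12, 11/12) at the point

Answer: (nabla_X Y)^p = -188387/3636, (nabla_X Y)^q = 406799/14544


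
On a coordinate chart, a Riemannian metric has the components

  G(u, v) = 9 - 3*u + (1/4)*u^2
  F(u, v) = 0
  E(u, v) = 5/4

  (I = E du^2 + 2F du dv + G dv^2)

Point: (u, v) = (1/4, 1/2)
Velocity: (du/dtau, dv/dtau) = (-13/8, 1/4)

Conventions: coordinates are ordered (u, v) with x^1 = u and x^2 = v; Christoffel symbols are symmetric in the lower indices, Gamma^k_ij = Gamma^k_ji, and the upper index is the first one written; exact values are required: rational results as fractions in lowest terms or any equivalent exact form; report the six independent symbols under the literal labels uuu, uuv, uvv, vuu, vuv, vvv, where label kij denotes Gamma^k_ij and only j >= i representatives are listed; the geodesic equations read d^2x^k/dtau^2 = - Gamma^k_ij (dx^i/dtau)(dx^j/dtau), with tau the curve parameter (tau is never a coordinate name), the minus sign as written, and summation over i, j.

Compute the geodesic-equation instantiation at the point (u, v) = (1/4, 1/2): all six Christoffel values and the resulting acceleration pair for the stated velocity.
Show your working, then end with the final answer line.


E = 5/4, F = 0, G = 529/64 at the point
E_u = 0, E_v = 0, F_u = 0, F_v = 0, G_u = -23/8, G_v = 0
EG - F^2 = 2645/256;  g^inv = (256/2645) * [[529/64, 0], [0, 5/4]]
first-kind symbols [ij,l] = (1/2)(d_i g_jl + d_j g_il - d_l g_ij): [uu,u] = E_u/2 = 0, [uu,v] = F_u - E_v/2 = 0, [uv,u] = E_v/2 = 0, [uv,v] = G_u/2 = -23/16, [vv,u] = F_v - G_u/2 = 23/16, [vv,v] = G_v/2 = 0
Gamma^u_ij = (G*[ij,u] - F*[ij,v])/(EG - F^2), Gamma^v_ij = (E*[ij,v] - F*[ij,u])/(EG - F^2)
Gamma_uuu = 0, Gamma_uuv = 0, Gamma_uvv = 23/20, Gamma_vuu = 0, Gamma_vuv = -4/23, Gamma_vvv = 0
d^2u/dtau^2 = -(Gamma_uuu*(-13/8)^2 + 2*Gamma_uuv*(-13/8)*(1/4) + Gamma_uvv*(1/4)^2) = -23/320
d^2v/dtau^2 = -(Gamma_vuu*(-13/8)^2 + 2*Gamma_vuv*(-13/8)*(1/4) + Gamma_vvv*(1/4)^2) = -13/92

Answer: Gamma_uuu = 0, Gamma_uuv = 0, Gamma_uvv = 23/20, Gamma_vuu = 0, Gamma_vuv = -4/23, Gamma_vvv = 0; accelerations (d^2u/dtau^2, d^2v/dtau^2) = (-23/320, -13/92)


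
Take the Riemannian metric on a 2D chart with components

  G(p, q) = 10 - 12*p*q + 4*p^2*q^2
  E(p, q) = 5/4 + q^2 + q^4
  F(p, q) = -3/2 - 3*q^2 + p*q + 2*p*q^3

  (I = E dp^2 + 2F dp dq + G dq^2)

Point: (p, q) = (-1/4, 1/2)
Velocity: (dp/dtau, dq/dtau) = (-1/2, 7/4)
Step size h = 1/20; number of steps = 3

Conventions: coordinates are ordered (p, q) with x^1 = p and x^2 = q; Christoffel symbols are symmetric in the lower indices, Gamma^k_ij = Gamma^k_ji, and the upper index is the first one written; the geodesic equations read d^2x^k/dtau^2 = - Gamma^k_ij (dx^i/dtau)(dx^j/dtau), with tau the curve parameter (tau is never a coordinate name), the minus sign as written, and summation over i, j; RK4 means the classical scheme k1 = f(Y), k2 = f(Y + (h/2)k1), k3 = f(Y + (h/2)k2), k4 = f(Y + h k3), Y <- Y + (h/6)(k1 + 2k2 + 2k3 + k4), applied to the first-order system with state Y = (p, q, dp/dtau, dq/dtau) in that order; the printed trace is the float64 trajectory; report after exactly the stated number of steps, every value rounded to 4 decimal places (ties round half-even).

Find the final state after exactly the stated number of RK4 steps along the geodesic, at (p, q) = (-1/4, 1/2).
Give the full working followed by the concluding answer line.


f(Y) = (dp/dtau, dq/dtau, -Gamma^p_ij Y'^i Y'^j, -Gamma^q_ij Y'^i Y'^j) with the Gammas evaluated at the stage position; h = 0.050000; intermediate values shown to 6 dp
step 0: p = -0.2500, q = 0.5000, dp/dtau = -0.5000, dq/dtau = 1.7500
step 1:
  k1: at (p, q) = (-0.250000, 0.500000), (dp/dtau, dq/dtau) = (-0.500000, 1.750000); Gamma_ppp = 0.000000, Gamma_ppq = 0.061856, Gamma_pqq = -0.030928, Gamma_qpp = 0.000000, Gamma_qpq = -0.268041, Gamma_qqq = 0.134021; k1 = (-0.500000, 1.750000, 0.202964, -0.879510)
  k2: at (p, q) = (-0.262500, 0.543750), (dp/dtau, dq/dtau) = (-0.494926, 1.728012); Gamma_ppp = 0.000000, Gamma_ppq = 0.069627, Gamma_pqq = -0.033613, Gamma_qpp = 0.000000, Gamma_qpq = -0.287506, Gamma_qqq = 0.138796; k2 = (-0.494926, 1.728012, 0.219465, -0.906220)
  k3: at (p, q) = (-0.262373, 0.543200), (dp/dtau, dq/dtau) = (-0.494513, 1.727344); Gamma_ppp = 0.000000, Gamma_ppq = 0.069526, Gamma_pqq = -0.033582, Gamma_qpp = 0.000000, Gamma_qpq = -0.287265, Gamma_qqq = 0.138753; k3 = (-0.494513, 1.727344, 0.218976, -0.904759)
  k4: at (p, q) = (-0.274726, 0.586367), (dp/dtau, dq/dtau) = (-0.489051, 1.704762); Gamma_ppp = 0.000000, Gamma_ppq = 0.077621, Gamma_pqq = -0.036367, Gamma_qpp = 0.000000, Gamma_qpq = -0.305597, Gamma_qqq = 0.143179; k4 = (-0.489051, 1.704762, 0.235118, -0.925671)
  Y <- Y + (h/6)(k1 + 2k2 + 2k3 + k4): p = -0.2747, q = 0.5864, dp/dtau = -0.4890, dq/dtau = 1.7048
step 2:
  k1: at (p, q) = (-0.274733, 0.586379), (dp/dtau, dq/dtau) = (-0.489042, 1.704774); Gamma_ppp = 0.000000, Gamma_ppq = 0.077623, Gamma_pqq = -0.036368, Gamma_qpp = 0.000000, Gamma_qpq = -0.305602, Gamma_qqq = 0.143182; k1 = (-0.489042, 1.704774, 0.235125, -0.925687)
  k2: at (p, q) = (-0.286959, 0.628998), (dp/dtau, dq/dtau) = (-0.483164, 1.681632); Gamma_ppp = 0.000000, Gamma_ppq = 0.086019, Gamma_pqq = -0.039243, Gamma_qpp = 0.000000, Gamma_qpq = -0.322795, Gamma_qqq = 0.147264; k2 = (-0.483164, 1.681632, 0.250756, -0.940991)
  k3: at (p, q) = (-0.286812, 0.628420), (dp/dtau, dq/dtau) = (-0.482773, 1.681249); Gamma_ppp = 0.000000, Gamma_ppq = 0.085901, Gamma_pqq = -0.039205, Gamma_qpp = 0.000000, Gamma_qpq = -0.322567, Gamma_qqq = 0.147220; k3 = (-0.482773, 1.681249, 0.250263, -0.939761)
  k4: at (p, q) = (-0.298871, 0.670441), (dp/dtau, dq/dtau) = (-0.476529, 1.657786); Gamma_ppp = 0.000000, Gamma_ppq = 0.094542, Gamma_pqq = -0.042145, Gamma_qpp = 0.000000, Gamma_qpq = -0.338615, Gamma_qqq = 0.150949; k4 = (-0.476529, 1.657786, 0.265197, -0.949846)
  Y <- Y + (h/6)(k1 + 2k2 + 2k3 + k4): p = -0.2989, q = 0.6704, dp/dtau = -0.4765, dq/dtau = 1.6578
step 3:
  k1: at (p, q) = (-0.298878, 0.670448), (dp/dtau, dq/dtau) = (-0.476522, 1.657799); Gamma_ppp = 0.000000, Gamma_ppq = 0.094543, Gamma_pqq = -0.042146, Gamma_qpp = 0.000000, Gamma_qpq = -0.338617, Gamma_qqq = 0.150952; k1 = (-0.476522, 1.657799, 0.265203, -0.949860)
  k2: at (p, q) = (-0.310791, 0.711893), (dp/dtau, dq/dtau) = (-0.469892, 1.634052); Gamma_ppp = 0.000000, Gamma_ppq = 0.103391, Gamma_pqq = -0.045137, Gamma_qpp = 0.000000, Gamma_qpq = -0.353522, Gamma_qqq = 0.154337; k2 = (-0.469892, 1.634052, 0.279295, -0.954988)
  k3: at (p, q) = (-0.310625, 0.711300), (dp/dtau, dq/dtau) = (-0.469540, 1.633924); Gamma_ppp = 0.000000, Gamma_ppq = 0.103262, Gamma_pqq = -0.045095, Gamma_qpp = 0.000000, Gamma_qpq = -0.353315, Gamma_qqq = 0.154293; k3 = (-0.469540, 1.633924, 0.278832, -0.954038)
  k4: at (p, q) = (-0.322355, 0.752144), (dp/dtau, dq/dtau) = (-0.462581, 1.610097); Gamma_ppp = 0.000000, Gamma_ppq = 0.112262, Gamma_pqq = -0.048114, Gamma_qpp = 0.000000, Gamma_qpq = -0.367099, Gamma_qqq = 0.157332; k4 = (-0.462581, 1.610097, 0.291956, -0.954699)
  Y <- Y + (h/6)(k1 + 2k2 + 2k3 + k4): p = -0.3224, q = 0.7521, dp/dtau = -0.4626, dq/dtau = 1.6101

Answer: p = -0.3224, q = 0.7521, dp/dtau = -0.4626, dq/dtau = 1.6101


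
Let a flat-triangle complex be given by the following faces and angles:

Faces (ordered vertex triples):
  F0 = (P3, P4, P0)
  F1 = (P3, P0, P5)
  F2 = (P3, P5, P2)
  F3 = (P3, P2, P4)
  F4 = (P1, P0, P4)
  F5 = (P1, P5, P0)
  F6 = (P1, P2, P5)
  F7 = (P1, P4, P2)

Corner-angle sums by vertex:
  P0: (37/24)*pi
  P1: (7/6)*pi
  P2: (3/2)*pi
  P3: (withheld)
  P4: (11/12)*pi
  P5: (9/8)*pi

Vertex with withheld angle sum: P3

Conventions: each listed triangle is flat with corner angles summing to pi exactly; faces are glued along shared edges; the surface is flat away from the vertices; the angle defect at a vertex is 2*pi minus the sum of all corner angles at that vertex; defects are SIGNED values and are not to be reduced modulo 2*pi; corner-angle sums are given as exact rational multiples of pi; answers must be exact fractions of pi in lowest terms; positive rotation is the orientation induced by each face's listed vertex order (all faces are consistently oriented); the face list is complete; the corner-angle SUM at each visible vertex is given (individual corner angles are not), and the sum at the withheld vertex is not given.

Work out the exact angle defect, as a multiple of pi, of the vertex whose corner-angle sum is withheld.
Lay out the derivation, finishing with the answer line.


V = 6, E = 12, F = 8; chi = V - E + F = 2
Gauss-Bonnet: total defect = 2*pi*chi = 4*pi; visible defects sum to (15/4)*pi

Answer: defect(P3) = pi/4


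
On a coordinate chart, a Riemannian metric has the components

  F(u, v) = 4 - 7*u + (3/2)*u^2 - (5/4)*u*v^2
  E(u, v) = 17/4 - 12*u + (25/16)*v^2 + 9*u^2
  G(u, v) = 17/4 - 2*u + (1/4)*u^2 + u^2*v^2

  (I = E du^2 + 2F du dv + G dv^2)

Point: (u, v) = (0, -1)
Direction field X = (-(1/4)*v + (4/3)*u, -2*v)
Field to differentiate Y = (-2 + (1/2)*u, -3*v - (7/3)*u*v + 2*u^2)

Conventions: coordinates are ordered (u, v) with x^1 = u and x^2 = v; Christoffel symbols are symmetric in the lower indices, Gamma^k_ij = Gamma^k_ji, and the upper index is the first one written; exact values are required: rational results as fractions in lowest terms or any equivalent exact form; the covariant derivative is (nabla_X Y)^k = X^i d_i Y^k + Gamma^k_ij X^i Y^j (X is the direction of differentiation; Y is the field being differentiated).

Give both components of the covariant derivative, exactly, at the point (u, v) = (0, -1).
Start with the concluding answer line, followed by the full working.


Answer: (nabla_X Y)^u = 17687/4456, (nabla_X Y)^v = -100037/13368

E = 93/16, F = 4, G = 17/4 at the point
E_u = -12, E_v = -25/8, F_u = -33/4, F_v = 0, G_u = -2, G_v = 0
EG - F^2 = 557/64;  g^inv = (64/557) * [[17/4, -4], [-4, 93/16]]
first-kind symbols [ij,l] = (1/2)(d_i g_jl + d_j g_il - d_l g_ij): [uu,u] = E_u/2 = -6, [uu,v] = F_u - E_v/2 = -107/16, [uv,u] = E_v/2 = -25/16, [uv,v] = G_u/2 = -1, [vv,u] = F_v - G_u/2 = 1, [vv,v] = G_v/2 = 0
Gamma^u_ij = (G*[ij,u] - F*[ij,v])/(EG - F^2), Gamma^v_ij = (E*[ij,v] - F*[ij,u])/(EG - F^2)
Gamma_uuu = 80/557, Gamma_uuv = -169/557, Gamma_uvv = 272/557, Gamma_vuu = -3807/2228, Gamma_vuv = 28/557, Gamma_vvv = -256/557
X = (1/4, 2), Y = (-2, 3) at the point


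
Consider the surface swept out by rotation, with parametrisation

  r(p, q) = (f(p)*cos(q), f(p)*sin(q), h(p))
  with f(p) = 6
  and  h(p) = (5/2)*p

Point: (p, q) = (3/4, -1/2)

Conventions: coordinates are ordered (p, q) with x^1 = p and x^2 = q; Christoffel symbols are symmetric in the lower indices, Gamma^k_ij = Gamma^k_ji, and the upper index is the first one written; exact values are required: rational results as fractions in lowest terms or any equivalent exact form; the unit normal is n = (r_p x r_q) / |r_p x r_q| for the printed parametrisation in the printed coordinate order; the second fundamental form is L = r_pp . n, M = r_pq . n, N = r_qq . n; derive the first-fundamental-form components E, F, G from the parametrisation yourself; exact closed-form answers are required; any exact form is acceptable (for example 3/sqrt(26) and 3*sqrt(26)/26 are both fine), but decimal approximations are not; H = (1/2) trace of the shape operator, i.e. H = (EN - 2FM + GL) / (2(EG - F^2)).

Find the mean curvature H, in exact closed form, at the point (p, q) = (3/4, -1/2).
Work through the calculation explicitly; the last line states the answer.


f = 6, f' = 0, f'' = 0, h' = 5/2, h'' = 0
E = 25/4, F = 0, G = 36; answer radicand W^2 = 25/4
unnormalised second-form numerators: l = 0, m = 0, n = 15; L = l/sqrt(25/4), and similarly M = m/sqrt(W^2), N = n/sqrt(W^2)
H = (E*n - 2*F*m + G*l) / (2*(EG - F^2)*sqrt(W^2)); E*n - 2*F*m + G*l = 375/4, EG - F^2 = 225, so H = (5/24)/sqrt(25/4)

Answer: H = 1/12


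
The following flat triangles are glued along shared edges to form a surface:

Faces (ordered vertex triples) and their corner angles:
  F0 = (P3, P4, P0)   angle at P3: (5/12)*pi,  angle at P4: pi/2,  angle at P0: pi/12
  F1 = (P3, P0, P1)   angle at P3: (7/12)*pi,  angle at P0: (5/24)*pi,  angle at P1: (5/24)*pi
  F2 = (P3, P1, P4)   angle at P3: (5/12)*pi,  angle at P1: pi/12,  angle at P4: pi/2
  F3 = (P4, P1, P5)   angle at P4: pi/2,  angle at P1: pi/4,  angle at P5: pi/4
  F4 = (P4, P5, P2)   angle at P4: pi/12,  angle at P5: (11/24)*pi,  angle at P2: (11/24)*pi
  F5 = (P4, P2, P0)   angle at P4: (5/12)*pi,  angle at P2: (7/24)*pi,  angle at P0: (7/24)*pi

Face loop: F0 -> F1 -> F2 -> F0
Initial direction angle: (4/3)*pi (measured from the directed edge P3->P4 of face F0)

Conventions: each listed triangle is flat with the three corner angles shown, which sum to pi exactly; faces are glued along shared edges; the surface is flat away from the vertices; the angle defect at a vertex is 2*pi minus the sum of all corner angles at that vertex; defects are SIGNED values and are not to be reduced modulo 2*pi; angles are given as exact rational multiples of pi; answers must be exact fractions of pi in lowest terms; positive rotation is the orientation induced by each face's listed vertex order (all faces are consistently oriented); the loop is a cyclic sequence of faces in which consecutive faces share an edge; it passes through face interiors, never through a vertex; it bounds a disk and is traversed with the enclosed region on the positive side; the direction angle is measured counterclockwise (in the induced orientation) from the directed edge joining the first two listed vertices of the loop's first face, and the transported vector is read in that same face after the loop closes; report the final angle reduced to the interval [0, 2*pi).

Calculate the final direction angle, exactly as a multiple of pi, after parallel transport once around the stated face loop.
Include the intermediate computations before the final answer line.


enclosed vertex P3: corner angles sum to (17/12)*pi, defect = 2*pi - (17/12)*pi = (7/12)*pi
the final direction is the initial angle plus the enclosed defects, taken mod 2*pi in the induced orientation
final angle = (4/3)*pi + (7/12)*pi = (23/12)*pi (mod 2*pi)

Answer: final direction angle = (23/12)*pi


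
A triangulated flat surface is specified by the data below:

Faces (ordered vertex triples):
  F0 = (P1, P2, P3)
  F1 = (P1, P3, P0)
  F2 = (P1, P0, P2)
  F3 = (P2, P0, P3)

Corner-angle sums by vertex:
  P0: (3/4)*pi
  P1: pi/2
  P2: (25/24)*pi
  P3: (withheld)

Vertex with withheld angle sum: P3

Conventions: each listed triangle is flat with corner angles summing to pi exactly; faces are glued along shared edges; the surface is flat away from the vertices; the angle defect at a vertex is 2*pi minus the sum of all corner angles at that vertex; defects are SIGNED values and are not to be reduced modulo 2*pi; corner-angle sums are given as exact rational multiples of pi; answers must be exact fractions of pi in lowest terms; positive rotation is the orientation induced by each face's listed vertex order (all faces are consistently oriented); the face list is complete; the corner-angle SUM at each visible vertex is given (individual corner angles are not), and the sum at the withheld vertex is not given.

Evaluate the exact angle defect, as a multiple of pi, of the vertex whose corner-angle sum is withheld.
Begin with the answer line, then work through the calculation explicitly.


Answer: defect(P3) = (7/24)*pi

V = 4, E = 6, F = 4; chi = V - E + F = 2
Gauss-Bonnet: total defect = 2*pi*chi = 4*pi; visible defects sum to (89/24)*pi
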